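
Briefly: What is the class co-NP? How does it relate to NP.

co-NP is the class of problems whose complement is in NP. A problem is in co-NP if 'no' instances have short proofs. NP and co-NP may or may not be equal. If NP != co-NP, then P != NP. Tautology (is a formula always true?) is in co-NP.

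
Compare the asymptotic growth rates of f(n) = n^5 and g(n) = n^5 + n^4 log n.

f(n) = n^5 and g(n) = n^5 + n^4 log n are Theta of each other: the lower-order n^4 log n term is o(n^5); both are Theta(n^5).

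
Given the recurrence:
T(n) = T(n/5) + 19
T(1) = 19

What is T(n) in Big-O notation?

Each step divides n by 5 and adds 19. After log_5(n) steps, T(n) = O(log n).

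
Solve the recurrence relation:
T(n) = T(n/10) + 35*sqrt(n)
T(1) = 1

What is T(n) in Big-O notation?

Each level contributes sqrt(n/10^k). Geometric series with ratio 1/sqrt(10) < 1 sums to O(sqrt(n)).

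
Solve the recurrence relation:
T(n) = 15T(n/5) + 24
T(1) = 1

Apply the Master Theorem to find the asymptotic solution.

a=15, b=5, f(n)=24. log_5(15) = 1.683. Case 1 of Master Theorem: T(n) = O(n^1.683).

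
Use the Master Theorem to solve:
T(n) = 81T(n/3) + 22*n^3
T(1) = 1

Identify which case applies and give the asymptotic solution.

a=81, b=3, f(n)=22*n^3.
log_3(81) = 4 > 3.
Since f(n) = O(n^3) is polynomially smaller than n^4, Case 1 applies.
T(n) = Theta(n^4).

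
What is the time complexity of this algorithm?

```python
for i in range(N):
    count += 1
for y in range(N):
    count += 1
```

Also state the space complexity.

Time complexity: O(n).
Space complexity: O(1).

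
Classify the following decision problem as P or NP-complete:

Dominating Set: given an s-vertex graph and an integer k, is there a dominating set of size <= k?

This problem is NP-complete: reduces from Set Cover (with k part of the input).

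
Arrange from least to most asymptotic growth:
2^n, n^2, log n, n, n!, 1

Ordered by growth rate: 1 < log n < n < n^2 < 2^n < n!.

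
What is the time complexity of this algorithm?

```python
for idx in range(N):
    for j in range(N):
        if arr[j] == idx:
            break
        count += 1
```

Time complexity: O(n^2).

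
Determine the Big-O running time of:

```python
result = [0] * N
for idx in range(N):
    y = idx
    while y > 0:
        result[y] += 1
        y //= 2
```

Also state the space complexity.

Time complexity: O(n log n).
Space complexity: O(n).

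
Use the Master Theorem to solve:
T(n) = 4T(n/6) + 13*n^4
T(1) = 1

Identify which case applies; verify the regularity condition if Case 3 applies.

a=4, b=6, f(n)=13*n^4.
log_6(4) = 0.7737 < 4.
f(n) = Omega(n^(0.7737+epsilon)) for some epsilon > 0, so Case 3 is the candidate.
Regularity: a*f(n/b) = 4*13*(n/6)^4 = (4/1296)*13*n^4 <= c*f(n) with c = 4/1296 < 1. Satisfied.
Case 3: T(n) = Theta(n^4).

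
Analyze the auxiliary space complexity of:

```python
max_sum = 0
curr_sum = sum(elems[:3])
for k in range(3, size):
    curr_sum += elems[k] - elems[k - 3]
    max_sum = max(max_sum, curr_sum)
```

Space complexity: O(1).
Only a constant amount of auxiliary storage is used; nothing grows with n.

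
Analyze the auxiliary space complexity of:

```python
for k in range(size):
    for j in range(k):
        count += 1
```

Space complexity: O(1).
Only a constant amount of auxiliary storage is used; nothing grows with n.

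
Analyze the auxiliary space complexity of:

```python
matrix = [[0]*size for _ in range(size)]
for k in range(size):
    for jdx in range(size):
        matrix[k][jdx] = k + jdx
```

Space complexity: O(n^2).
A 2D structure of size n x n is allocated.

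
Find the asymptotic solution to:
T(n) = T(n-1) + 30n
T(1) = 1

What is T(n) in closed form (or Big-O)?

Unrolling: T(n) = 1 + 30*(2 + 3 + ... + n) = 1 + 30*(n(n+1)/2 - 1) = O(n^2).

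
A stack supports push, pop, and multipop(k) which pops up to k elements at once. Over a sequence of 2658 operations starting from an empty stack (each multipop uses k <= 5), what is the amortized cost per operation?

Each element is pushed exactly once and popped at most once (whether by pop or as part of a multipop). So the total number of individual pops over the whole sequence is at most the number of pushes, which is at most 2658. Total work <= 2 * 2658, hence O(1) amortized per operation.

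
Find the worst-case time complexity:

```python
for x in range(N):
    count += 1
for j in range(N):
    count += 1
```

Time complexity: O(n).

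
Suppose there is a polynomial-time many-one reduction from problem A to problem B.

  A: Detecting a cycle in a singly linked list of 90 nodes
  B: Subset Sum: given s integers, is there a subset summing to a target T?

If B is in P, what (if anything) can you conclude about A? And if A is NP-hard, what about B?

A poly-time reduction A <=_p B means any A-instance can be transformed to a B-instance in poly time.
If B is in P: compose the reduction with B's poly-time algorithm to solve A in poly time, so A is in P.
If A is NP-hard: every NP problem reduces to A, which reduces to B; composing reductions, every NP problem reduces to B, so B is NP-hard.
(Here in fact A is P and B is NP-complete.)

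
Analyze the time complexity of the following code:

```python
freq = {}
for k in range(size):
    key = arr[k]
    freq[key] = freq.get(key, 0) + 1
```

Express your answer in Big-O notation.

Time complexity: O(n).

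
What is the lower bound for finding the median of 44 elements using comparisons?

To find the median of 44 elements, every element must be compared at least once, so the lower bound is Omega(n). The BFPRT algorithm achieves O(n), making this tight.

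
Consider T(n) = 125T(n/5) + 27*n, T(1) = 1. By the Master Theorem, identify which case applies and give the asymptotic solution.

a=125, b=5, f(n)=27*n.
log_5(125) = 3 > 1.
Since f(n) = O(n^1) is polynomially smaller than n^3, Case 1 applies.
T(n) = Theta(n^3).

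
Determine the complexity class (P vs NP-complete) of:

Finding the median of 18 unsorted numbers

This problem is in P: linear-time selection (median-of-medians) runs in O(n).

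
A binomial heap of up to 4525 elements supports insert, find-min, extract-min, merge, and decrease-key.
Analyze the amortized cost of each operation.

A binomial heap with n <= 4525 elements has at most floor(log_2 4525) + 1 = 13 trees. Using potential Phi = number of trees: Insert adds one tree, but cascading merges reduce count -- amortized O(1). Find-min reads the cached minimum pointer: O(1). Extract-min creates O(log n) new trees: O(log n). Merge combines tree lists: O(log n). Decrease-key sifts the element up its tree of height <= log n: O(log n).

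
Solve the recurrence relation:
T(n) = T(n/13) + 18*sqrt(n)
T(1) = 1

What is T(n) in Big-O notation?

Each level contributes sqrt(n/13^k). Geometric series with ratio 1/sqrt(13) < 1 sums to O(sqrt(n)).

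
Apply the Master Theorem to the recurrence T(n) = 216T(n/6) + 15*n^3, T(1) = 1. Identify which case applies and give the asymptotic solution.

a=216, b=6, f(n)=15*n^3.
log_6(216) = 3, so n^(log_b(a)) = n^3.
f(n) = Theta(n^3), so Case 2 applies.
T(n) = Theta(n^3 log n).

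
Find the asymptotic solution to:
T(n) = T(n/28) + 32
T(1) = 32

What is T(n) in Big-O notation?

Each step divides n by 28 and adds 32. After log_28(n) steps, T(n) = O(log n).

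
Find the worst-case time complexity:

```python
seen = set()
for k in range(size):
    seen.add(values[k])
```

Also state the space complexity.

Time complexity: O(n).
Space complexity: O(n).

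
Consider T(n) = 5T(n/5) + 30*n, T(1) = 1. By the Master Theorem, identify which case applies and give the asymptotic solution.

a=5, b=5, f(n)=30*n.
log_5(5) = 1, so n^(log_b(a)) = n.
f(n) = Theta(n), so Case 2 applies.
T(n) = Theta(n log n).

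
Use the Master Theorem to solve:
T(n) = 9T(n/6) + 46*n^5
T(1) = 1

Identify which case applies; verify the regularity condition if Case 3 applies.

a=9, b=6, f(n)=46*n^5.
log_6(9) = 1.226 < 5.
f(n) = Omega(n^(1.226+epsilon)) for some epsilon > 0, so Case 3 is the candidate.
Regularity: a*f(n/b) = 9*46*(n/6)^5 = (9/7776)*46*n^5 <= c*f(n) with c = 9/7776 < 1. Satisfied.
Case 3: T(n) = Theta(n^5).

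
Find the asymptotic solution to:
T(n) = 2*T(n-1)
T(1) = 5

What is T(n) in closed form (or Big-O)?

Each step multiplies by 2. T(n) = T(1)*2^(n-1) = 5*2^(n-1).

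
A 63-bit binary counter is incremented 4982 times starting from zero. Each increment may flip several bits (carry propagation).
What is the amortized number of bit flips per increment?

Bit i flips on every 2^i-th increment, so over 4982 increments bit i flips floor(4982/2^i) times. Summing over i: total flips < 2 * 4982. Amortized: < 2 = O(1) per increment.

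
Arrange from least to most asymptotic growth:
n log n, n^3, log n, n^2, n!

Ordered by growth rate: log n < n log n < n^2 < n^3 < n!.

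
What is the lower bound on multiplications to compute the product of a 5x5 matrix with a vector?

A 5x5 matrix-vector product has 5 inner products of length 5. Output depends on all 5^2 = 25 matrix entries. At least 25 multiplications needed.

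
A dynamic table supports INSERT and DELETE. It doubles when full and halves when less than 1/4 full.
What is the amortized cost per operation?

Using potential function Phi = |2*num_items - table_size| when load > 1/2, and Phi = table_size/2 - num_items otherwise. The gap of 1/4 vs 1/2 for shrinking prevents thrashing. Both insert and delete have O(1) amortized cost.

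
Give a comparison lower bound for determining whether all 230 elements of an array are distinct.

In the algebraic decision-tree model, the YES region for element distinctness on 230 elements has 230! connected components (one per ordering). Ben-Or's theorem then gives a lower bound of Omega(log(n!)) = Omega(n log n).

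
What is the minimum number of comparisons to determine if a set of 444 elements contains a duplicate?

Determining if 444 elements are all distinct requires Omega(n log n) comparisons in the comparison model. This follows from the element distinctness lower bound.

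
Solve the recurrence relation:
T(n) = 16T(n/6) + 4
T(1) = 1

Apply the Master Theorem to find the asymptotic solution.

a=16, b=6, f(n)=4. log_6(16) = 1.547. Case 1 of Master Theorem: T(n) = O(n^1.547).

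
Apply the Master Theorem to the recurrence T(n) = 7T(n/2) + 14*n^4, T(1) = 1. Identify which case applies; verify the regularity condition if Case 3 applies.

a=7, b=2, f(n)=14*n^4.
log_2(7) = 2.807 < 4.
f(n) = Omega(n^(2.807+epsilon)) for some epsilon > 0, so Case 3 is the candidate.
Regularity: a*f(n/b) = 7*14*(n/2)^4 = (7/16)*14*n^4 <= c*f(n) with c = 7/16 < 1. Satisfied.
Case 3: T(n) = Theta(n^4).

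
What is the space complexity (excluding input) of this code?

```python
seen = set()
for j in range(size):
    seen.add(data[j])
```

Space complexity: O(n).
Auxiliary storage grows linearly with the input size n in the worst case.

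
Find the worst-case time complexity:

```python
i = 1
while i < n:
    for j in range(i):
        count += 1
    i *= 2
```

Time complexity: O(n).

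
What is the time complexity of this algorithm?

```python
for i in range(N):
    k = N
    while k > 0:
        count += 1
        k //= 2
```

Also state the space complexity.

Time complexity: O(n log n).
Space complexity: O(1).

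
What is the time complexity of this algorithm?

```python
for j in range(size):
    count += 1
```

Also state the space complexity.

Time complexity: O(n).
Space complexity: O(1).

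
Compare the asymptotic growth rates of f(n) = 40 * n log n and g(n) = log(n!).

f(n) = 40 * n log n and g(n) = log(n!) are Theta of each other: Stirling: log(n!) = n log n - n + O(log n) = Theta(n log n); the constant 40 doesn't change the Theta class.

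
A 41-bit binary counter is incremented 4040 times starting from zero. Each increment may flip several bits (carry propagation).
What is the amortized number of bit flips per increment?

Bit i flips on every 2^i-th increment, so over 4040 increments bit i flips floor(4040/2^i) times. Summing over i: total flips < 2 * 4040. Amortized: < 2 = O(1) per increment.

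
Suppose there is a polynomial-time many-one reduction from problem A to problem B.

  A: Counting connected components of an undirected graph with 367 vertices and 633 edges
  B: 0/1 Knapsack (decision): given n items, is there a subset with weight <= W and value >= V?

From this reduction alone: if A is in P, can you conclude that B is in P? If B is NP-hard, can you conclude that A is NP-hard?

A poly-time reduction A <=_p B transfers tractability DOWN (B easy => A easy) and hardness UP (A hard => B hard), not the reverse.
From A in P, the reduction alone does NOT give B in P: any problem in P trivially reduces to SAT, yet SAT is not known to be in P.
From B NP-hard, the reduction alone does NOT give A NP-hard: again, easy problems reduce to hard ones.
(Here in fact A is P and B is NP-complete.)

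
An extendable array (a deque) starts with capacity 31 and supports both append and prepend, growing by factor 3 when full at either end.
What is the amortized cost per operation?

Growth at either end copies all elements; capacities form a geometric sequence with ratio 3, so total copy cost over n operations is O(n) (two geometric series). Amortized O(1).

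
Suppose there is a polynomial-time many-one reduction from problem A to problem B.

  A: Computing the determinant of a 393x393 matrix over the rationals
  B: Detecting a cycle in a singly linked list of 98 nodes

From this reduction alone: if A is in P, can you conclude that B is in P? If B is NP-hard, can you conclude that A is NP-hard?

A poly-time reduction A <=_p B transfers tractability DOWN (B easy => A easy) and hardness UP (A hard => B hard), not the reverse.
From A in P, the reduction alone does NOT give B in P: any problem in P trivially reduces to SAT, yet SAT is not known to be in P.
From B NP-hard, the reduction alone does NOT give A NP-hard: again, easy problems reduce to hard ones.
(Here in fact A is P and B is P.)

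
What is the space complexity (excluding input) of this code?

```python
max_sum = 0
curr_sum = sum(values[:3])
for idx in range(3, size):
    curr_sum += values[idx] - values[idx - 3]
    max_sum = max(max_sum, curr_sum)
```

Space complexity: O(1).
Only a constant amount of auxiliary storage is used; nothing grows with n.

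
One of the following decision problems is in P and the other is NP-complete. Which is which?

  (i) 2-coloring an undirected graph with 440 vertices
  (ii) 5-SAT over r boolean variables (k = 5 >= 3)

(i) is P: 2-coloring is bipartiteness testing via BFS, O(V+E).
(ii) is NP-complete: 3-SAT is NP-complete (Cook-Levin); k-SAT for k>=3 reduces from 3-SAT.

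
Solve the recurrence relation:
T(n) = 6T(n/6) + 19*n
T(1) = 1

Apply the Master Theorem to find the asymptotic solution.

a=6, b=6, f(n)=19*n. log_6(6) = 1. Case 2: T(n) = O(n log n).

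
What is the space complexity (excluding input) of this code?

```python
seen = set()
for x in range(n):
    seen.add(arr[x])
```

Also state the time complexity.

Space complexity: O(n).
Auxiliary storage grows linearly with the input size n in the worst case.
Time complexity: O(n).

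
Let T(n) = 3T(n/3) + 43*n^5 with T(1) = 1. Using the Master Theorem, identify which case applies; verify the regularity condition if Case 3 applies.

a=3, b=3, f(n)=43*n^5.
log_3(3) = 1 < 5.
f(n) = Omega(n^(1+epsilon)) for some epsilon > 0, so Case 3 is the candidate.
Regularity: a*f(n/b) = 3*43*(n/3)^5 = (3/243)*43*n^5 <= c*f(n) with c = 3/243 < 1. Satisfied.
Case 3: T(n) = Theta(n^5).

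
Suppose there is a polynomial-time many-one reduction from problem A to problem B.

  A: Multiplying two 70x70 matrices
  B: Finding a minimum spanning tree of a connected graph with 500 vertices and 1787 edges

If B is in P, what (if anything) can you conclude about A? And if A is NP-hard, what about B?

A poly-time reduction A <=_p B means any A-instance can be transformed to a B-instance in poly time.
If B is in P: compose the reduction with B's poly-time algorithm to solve A in poly time, so A is in P.
If A is NP-hard: every NP problem reduces to A, which reduces to B; composing reductions, every NP problem reduces to B, so B is NP-hard.
(Here in fact A is P and B is P.)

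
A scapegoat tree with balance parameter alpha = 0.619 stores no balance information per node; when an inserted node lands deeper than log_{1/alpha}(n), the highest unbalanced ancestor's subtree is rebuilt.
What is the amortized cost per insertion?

Search/insert path is O(log n). A rebuild of a subtree of size s costs O(s), but with alpha = 0.619 at least Omega(s) insertions must have occurred in that subtree since its last rebuild. Charging O(1) of the rebuild to each such insertion gives O(log n) amortized.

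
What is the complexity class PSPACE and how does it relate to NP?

PSPACE is the class of problems solvable with polynomial space. NP is a subset of PSPACE (a poly-space machine can enumerate all certificates). PSPACE-complete problems include QBF (quantified Boolean formulas) and generalized games. It is unknown whether NP = PSPACE.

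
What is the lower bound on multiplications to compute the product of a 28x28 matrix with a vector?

A 28x28 matrix-vector product has 28 inner products of length 28. Output depends on all 28^2 = 784 matrix entries. At least 784 multiplications needed.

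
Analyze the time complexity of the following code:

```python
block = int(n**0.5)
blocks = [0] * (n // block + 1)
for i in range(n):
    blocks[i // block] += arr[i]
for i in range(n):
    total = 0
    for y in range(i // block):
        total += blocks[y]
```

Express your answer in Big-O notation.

Time complexity: O(n * sqrt(n)).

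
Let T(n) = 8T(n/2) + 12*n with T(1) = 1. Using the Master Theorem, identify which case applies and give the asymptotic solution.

a=8, b=2, f(n)=12*n.
log_2(8) = 3 > 1.
Since f(n) = O(n^1) is polynomially smaller than n^3, Case 1 applies.
T(n) = Theta(n^3).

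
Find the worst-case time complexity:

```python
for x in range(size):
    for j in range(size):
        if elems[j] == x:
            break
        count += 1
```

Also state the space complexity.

Time complexity: O(n^2).
Space complexity: O(1).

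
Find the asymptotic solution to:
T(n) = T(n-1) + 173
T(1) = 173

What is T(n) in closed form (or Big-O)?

Unrolling: T(n) = T(n-1) + 173 = T(n-2) + 2*173 = ... = T(1) + (n-1)*173 = 173 + (n-1)*173 = 173n.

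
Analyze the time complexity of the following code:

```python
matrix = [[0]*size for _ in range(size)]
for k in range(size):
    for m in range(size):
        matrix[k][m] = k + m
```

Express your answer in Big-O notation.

Time complexity: O(n^2).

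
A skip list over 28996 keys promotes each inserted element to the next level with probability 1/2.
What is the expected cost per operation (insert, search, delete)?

Expected number of levels is O(log_2(28996)) = O(log n). A search visits O(1) expected nodes per level over O(log n) levels. Insert/delete are a search plus O(1) pointer updates per level. Expected O(log n) per operation.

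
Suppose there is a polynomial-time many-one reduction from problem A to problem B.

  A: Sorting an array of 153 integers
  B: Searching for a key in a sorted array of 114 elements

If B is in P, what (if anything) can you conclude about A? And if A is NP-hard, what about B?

A poly-time reduction A <=_p B means any A-instance can be transformed to a B-instance in poly time.
If B is in P: compose the reduction with B's poly-time algorithm to solve A in poly time, so A is in P.
If A is NP-hard: every NP problem reduces to A, which reduces to B; composing reductions, every NP problem reduces to B, so B is NP-hard.
(Here in fact A is P and B is P.)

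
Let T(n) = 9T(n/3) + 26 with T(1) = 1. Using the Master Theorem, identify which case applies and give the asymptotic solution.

a=9, b=3, f(n)=26.
log_3(9) = 2 > 0.
Since f(n) = O(n^0) is polynomially smaller than n^2, Case 1 applies.
T(n) = Theta(n^2).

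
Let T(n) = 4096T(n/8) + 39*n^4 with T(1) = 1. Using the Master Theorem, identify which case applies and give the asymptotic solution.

a=4096, b=8, f(n)=39*n^4.
log_8(4096) = 4, so n^(log_b(a)) = n^4.
f(n) = Theta(n^4), so Case 2 applies.
T(n) = Theta(n^4 log n).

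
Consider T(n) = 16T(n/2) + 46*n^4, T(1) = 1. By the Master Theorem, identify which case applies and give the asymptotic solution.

a=16, b=2, f(n)=46*n^4.
log_2(16) = 4, so n^(log_b(a)) = n^4.
f(n) = Theta(n^4), so Case 2 applies.
T(n) = Theta(n^4 log n).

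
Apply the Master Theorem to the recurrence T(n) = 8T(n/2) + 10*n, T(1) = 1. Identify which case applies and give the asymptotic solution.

a=8, b=2, f(n)=10*n.
log_2(8) = 3 > 1.
Since f(n) = O(n^1) is polynomially smaller than n^3, Case 1 applies.
T(n) = Theta(n^3).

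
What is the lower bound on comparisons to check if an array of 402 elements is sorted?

To verify 402 elements are sorted, we must compare each consecutive pair. Skipping any pair allows an adversary to swap them. Therefore 401 comparisons are necessary and sufficient.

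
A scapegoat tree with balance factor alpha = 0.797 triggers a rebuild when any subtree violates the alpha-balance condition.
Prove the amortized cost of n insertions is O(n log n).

Define potential Phi = c * sum of |size(left(v)) - size(right(v))| over all nodes. An insertion at depth d costs O(d) = O(log n) and increases Phi by O(log n). When a rebuild of subtree of size s occurs, it costs O(s) but reduces Phi by Omega(s). With alpha = 0.797, between rebuilds Omega(s) insertions must occur. Amortized cost per insertion: O(log n).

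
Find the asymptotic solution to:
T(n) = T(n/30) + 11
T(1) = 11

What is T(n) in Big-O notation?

Each step divides n by 30 and adds 11. After log_30(n) steps, T(n) = O(log n).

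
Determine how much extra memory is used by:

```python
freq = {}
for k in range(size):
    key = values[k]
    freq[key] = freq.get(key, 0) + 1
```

Space complexity: O(n).
Auxiliary storage grows linearly with the input size n in the worst case.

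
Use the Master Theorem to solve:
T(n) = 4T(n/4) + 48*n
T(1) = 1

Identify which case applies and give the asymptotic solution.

a=4, b=4, f(n)=48*n.
log_4(4) = 1, so n^(log_b(a)) = n.
f(n) = Theta(n), so Case 2 applies.
T(n) = Theta(n log n).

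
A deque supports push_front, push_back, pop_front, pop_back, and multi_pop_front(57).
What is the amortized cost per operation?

Assign 2 credits to each push operation. A pop uses 1 saved credit. multi_pop_front(57) uses up to 57 saved credits from previous pushes. Credits never go negative. Amortized cost is O(1).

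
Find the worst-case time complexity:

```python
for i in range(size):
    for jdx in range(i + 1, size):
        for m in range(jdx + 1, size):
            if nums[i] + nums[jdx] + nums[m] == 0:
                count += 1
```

Time complexity: O(n^3).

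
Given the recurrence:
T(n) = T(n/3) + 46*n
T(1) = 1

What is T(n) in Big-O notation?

Geometric series: 46*n*(1 + 1/3 + 1/3^2 + ...) = O(n). T(n) = O(n).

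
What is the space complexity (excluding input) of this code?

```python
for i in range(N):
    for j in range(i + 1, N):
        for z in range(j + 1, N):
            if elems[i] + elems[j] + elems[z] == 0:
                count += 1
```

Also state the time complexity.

Space complexity: O(1).
Only a constant amount of auxiliary storage is used; nothing grows with n.
Time complexity: O(n^3).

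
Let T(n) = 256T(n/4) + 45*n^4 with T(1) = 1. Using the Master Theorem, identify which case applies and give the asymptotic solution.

a=256, b=4, f(n)=45*n^4.
log_4(256) = 4, so n^(log_b(a)) = n^4.
f(n) = Theta(n^4), so Case 2 applies.
T(n) = Theta(n^4 log n).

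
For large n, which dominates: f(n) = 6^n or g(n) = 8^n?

g(n) = 8^n grows faster: (8/6)^n -> infinity since 8/6 > 1.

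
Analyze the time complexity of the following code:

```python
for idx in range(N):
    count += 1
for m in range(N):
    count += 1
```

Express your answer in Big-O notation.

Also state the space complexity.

Time complexity: O(n).
Space complexity: O(1).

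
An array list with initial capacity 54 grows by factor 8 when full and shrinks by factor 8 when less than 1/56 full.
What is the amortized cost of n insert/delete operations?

Using potential function Phi = |8*size - capacity|. Resizing costs are offset by potential release. Amortized O(1) per operation.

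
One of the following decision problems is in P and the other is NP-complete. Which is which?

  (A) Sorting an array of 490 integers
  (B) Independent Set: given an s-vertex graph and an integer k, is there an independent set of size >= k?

(A) is P: merge sort runs in O(n log n).
(B) is NP-complete: complement of Clique (with k part of the input).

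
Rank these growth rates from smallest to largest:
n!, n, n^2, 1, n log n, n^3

Ordered by growth rate: 1 < n < n log n < n^2 < n^3 < n!.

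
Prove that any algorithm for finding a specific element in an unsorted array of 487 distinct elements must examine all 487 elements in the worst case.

Adversary argument: if the algorithm examines fewer than 487 elements, the adversary places the target in an unexamined position. The algorithm cannot distinguish 'not present' from 'in unexamined position'.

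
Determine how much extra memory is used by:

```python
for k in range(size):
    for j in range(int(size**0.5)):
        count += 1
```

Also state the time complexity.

Space complexity: O(1).
Only a constant amount of auxiliary storage is used; nothing grows with n.
Time complexity: O(n * sqrt(n)).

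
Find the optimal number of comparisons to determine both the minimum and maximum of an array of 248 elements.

Naive approach: 494 comparisons (247 for max + 247 for min).
Optimal: Compare elements in pairs first (floor(n/2) = 124 comparisons), then find max among winners and min among losers (123 comparisons each).
Total: ceil(3n/2) - 2 = 370 comparisons. An adversary argument shows this is also a lower bound.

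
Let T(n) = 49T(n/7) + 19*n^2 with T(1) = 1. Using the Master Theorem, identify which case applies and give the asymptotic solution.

a=49, b=7, f(n)=19*n^2.
log_7(49) = 2, so n^(log_b(a)) = n^2.
f(n) = Theta(n^2), so Case 2 applies.
T(n) = Theta(n^2 log n).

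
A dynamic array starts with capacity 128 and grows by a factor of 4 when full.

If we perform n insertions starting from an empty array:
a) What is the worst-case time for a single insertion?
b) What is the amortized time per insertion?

(a) Worst-case single insertion: O(n) -- when the array is full at capacity c, the resize copies all c elements, and c can be Theta(n).
(b) Resizes happen at sizes 128, 512, 2048, ... Total copy cost for n insertions: 128 + 512 + ... = O(n) (geometric series with ratio 1/4). Amortized cost per insertion: O(n)/n = O(1).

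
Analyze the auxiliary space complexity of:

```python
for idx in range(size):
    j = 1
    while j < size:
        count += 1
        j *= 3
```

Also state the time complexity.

Space complexity: O(1).
Only a constant amount of auxiliary storage is used; nothing grows with n.
Time complexity: O(n log n).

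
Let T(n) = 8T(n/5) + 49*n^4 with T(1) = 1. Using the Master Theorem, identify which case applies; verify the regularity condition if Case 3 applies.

a=8, b=5, f(n)=49*n^4.
log_5(8) = 1.292 < 4.
f(n) = Omega(n^(1.292+epsilon)) for some epsilon > 0, so Case 3 is the candidate.
Regularity: a*f(n/b) = 8*49*(n/5)^4 = (8/625)*49*n^4 <= c*f(n) with c = 8/625 < 1. Satisfied.
Case 3: T(n) = Theta(n^4).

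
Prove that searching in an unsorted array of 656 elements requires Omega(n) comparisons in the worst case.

An adversary can always place the target in the last position checked. Until all 656 positions are examined, the target might be in any unchecked position. Therefore 656 comparisons are necessary.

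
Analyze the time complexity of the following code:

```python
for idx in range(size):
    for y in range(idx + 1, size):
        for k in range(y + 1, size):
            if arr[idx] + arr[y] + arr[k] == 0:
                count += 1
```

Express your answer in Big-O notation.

Time complexity: O(n^3).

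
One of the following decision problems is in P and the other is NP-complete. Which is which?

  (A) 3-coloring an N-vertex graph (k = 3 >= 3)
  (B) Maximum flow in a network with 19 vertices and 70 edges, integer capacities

(A) is NP-complete: graph k-coloring for k>=3 is NP-complete by reduction from 3-SAT.
(B) is P: Edmonds-Karp / push-relabel run in polynomial time.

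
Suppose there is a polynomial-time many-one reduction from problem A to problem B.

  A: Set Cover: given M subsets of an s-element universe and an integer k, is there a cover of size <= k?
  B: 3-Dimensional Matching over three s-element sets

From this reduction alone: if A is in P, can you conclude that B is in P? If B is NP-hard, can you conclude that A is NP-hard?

A poly-time reduction A <=_p B transfers tractability DOWN (B easy => A easy) and hardness UP (A hard => B hard), not the reverse.
From A in P, the reduction alone does NOT give B in P: any problem in P trivially reduces to SAT, yet SAT is not known to be in P.
From B NP-hard, the reduction alone does NOT give A NP-hard: again, easy problems reduce to hard ones.
(Here in fact A is NP-complete and B is NP-complete.)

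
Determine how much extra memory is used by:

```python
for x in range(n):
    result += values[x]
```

Space complexity: O(1).
Only a constant amount of auxiliary storage is used; nothing grows with n.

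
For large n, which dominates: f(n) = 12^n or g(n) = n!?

g(n) = n! grows faster: by Stirling n! ~ (n/e)^n sqrt(2*pi*n); (n/e)^n eventually dominates 12^n.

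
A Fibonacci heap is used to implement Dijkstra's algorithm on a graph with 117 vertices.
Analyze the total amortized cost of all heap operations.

Dijkstra performs 117 insert, 117 extract-min, and at most E decrease-key operations. With Fibonacci heap: insert O(1) amortized, extract-min O(log n) amortized, decrease-key O(1) amortized. Total with n = 117: O(n * 1 + n * log n + E * 1) = O(n log n + E).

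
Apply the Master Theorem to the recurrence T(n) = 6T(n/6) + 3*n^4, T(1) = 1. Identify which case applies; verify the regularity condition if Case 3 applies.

a=6, b=6, f(n)=3*n^4.
log_6(6) = 1 < 4.
f(n) = Omega(n^(1+epsilon)) for some epsilon > 0, so Case 3 is the candidate.
Regularity: a*f(n/b) = 6*3*(n/6)^4 = (6/1296)*3*n^4 <= c*f(n) with c = 6/1296 < 1. Satisfied.
Case 3: T(n) = Theta(n^4).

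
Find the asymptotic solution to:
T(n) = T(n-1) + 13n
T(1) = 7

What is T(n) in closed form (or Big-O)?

Unrolling: T(n) = 7 + 13*(2 + 3 + ... + n) = 7 + 13*(n(n+1)/2 - 1) = O(n^2).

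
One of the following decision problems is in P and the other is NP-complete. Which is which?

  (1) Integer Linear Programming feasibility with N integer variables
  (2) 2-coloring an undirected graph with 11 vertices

(1) is NP-complete: ILP feasibility is NP-complete (LP relaxation is in P).
(2) is P: 2-coloring is bipartiteness testing via BFS, O(V+E).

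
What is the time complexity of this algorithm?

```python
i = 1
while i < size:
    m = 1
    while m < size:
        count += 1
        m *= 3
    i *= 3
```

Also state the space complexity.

Time complexity: O(log^2 n).
Space complexity: O(1).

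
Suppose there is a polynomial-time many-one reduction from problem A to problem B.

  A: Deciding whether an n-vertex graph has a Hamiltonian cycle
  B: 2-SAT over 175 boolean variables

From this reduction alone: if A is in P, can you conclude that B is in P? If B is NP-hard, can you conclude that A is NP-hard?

A poly-time reduction A <=_p B transfers tractability DOWN (B easy => A easy) and hardness UP (A hard => B hard), not the reverse.
From A in P, the reduction alone does NOT give B in P: any problem in P trivially reduces to SAT, yet SAT is not known to be in P.
From B NP-hard, the reduction alone does NOT give A NP-hard: again, easy problems reduce to hard ones.
(Here in fact A is NP-complete and B is in P, so no such reduction is known -- its existence would imply P = NP; the analysis concerns only what the assumed reduction would or would not let you conclude.)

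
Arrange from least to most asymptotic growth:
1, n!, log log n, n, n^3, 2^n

Ordered by growth rate: 1 < log log n < n < n^3 < 2^n < n!.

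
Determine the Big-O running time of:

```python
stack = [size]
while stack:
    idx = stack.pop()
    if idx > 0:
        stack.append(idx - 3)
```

Time complexity: O(n).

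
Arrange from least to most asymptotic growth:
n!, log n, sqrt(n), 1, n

Ordered by growth rate: 1 < log n < sqrt(n) < n < n!.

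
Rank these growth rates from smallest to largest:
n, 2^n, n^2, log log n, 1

Ordered by growth rate: 1 < log log n < n < n^2 < 2^n.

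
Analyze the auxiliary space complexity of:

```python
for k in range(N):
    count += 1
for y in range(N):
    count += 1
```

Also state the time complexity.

Space complexity: O(1).
Only a constant amount of auxiliary storage is used; nothing grows with n.
Time complexity: O(n).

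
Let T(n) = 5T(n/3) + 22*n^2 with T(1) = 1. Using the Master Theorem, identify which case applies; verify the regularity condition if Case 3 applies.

a=5, b=3, f(n)=22*n^2.
log_3(5) = 1.465 < 2.
f(n) = Omega(n^(1.465+epsilon)) for some epsilon > 0, so Case 3 is the candidate.
Regularity: a*f(n/b) = 5*22*(n/3)^2 = (5/9)*22*n^2 <= c*f(n) with c = 5/9 < 1. Satisfied.
Case 3: T(n) = Theta(n^2).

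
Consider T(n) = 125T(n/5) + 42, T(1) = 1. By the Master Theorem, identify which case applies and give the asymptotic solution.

a=125, b=5, f(n)=42.
log_5(125) = 3 > 0.
Since f(n) = O(n^0) is polynomially smaller than n^3, Case 1 applies.
T(n) = Theta(n^3).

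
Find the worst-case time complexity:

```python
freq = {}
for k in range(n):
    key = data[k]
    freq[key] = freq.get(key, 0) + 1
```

Time complexity: O(n).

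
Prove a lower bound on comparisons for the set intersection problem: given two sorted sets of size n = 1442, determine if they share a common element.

For two sorted arrays of size n = 1442, any correct algorithm must examine Omega(n) elements. If fewer are examined, an adversary places a common element in an unexamined gap. A merge-based scan achieves O(n), so the bound is tight.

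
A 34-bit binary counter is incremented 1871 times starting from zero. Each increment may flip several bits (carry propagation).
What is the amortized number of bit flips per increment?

Bit i flips on every 2^i-th increment, so over 1871 increments bit i flips floor(1871/2^i) times. Summing over i: total flips < 2 * 1871. Amortized: < 2 = O(1) per increment.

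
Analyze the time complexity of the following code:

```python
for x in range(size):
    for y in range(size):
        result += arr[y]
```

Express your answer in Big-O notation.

Time complexity: O(n^2).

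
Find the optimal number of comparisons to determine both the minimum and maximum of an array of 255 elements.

Naive approach: 508 comparisons (254 for max + 254 for min).
Optimal: Compare elements in pairs first (floor(n/2) = 127 comparisons), then find max among winners and min among losers (127 comparisons each).
Total: ceil(3n/2) - 2 = 381 comparisons. An adversary argument shows this is also a lower bound.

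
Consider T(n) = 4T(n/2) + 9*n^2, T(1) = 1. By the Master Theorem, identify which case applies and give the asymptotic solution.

a=4, b=2, f(n)=9*n^2.
log_2(4) = 2, so n^(log_b(a)) = n^2.
f(n) = Theta(n^2), so Case 2 applies.
T(n) = Theta(n^2 log n).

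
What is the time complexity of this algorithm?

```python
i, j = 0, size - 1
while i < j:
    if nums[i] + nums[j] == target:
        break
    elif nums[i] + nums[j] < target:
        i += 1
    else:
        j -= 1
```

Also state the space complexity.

Time complexity: O(n).
Space complexity: O(1).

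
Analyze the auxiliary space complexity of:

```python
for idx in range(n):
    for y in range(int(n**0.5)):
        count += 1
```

Space complexity: O(1).
Only a constant amount of auxiliary storage is used; nothing grows with n.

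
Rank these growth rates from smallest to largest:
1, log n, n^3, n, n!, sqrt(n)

Ordered by growth rate: 1 < log n < sqrt(n) < n < n^3 < n!.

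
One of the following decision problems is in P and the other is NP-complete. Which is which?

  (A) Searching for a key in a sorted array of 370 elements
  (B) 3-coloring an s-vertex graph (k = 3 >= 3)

(A) is P: binary search runs in O(log n).
(B) is NP-complete: graph k-coloring for k>=3 is NP-complete by reduction from 3-SAT.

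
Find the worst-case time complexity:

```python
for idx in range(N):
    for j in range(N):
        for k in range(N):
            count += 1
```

Time complexity: O(n^3).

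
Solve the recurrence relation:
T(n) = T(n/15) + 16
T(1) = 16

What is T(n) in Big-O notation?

Each step divides n by 15 and adds 16. After log_15(n) steps, T(n) = O(log n).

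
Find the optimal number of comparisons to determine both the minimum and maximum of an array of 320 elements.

Naive approach: 638 comparisons (319 for max + 319 for min).
Optimal: Compare elements in pairs first (floor(n/2) = 160 comparisons), then find max among winners and min among losers (159 comparisons each).
Total: ceil(3n/2) - 2 = 478 comparisons. An adversary argument shows this is also a lower bound.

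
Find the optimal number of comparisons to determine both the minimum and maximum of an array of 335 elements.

Naive approach: 668 comparisons (334 for max + 334 for min).
Optimal: Compare elements in pairs first (floor(n/2) = 167 comparisons), then find max among winners and min among losers (167 comparisons each).
Total: ceil(3n/2) - 2 = 501 comparisons. An adversary argument shows this is also a lower bound.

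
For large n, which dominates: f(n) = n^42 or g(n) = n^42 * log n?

g(n) = n^42 * log n grows faster: extra log n factor -> infinity.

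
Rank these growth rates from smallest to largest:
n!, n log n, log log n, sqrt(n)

Ordered by growth rate: log log n < sqrt(n) < n log n < n!.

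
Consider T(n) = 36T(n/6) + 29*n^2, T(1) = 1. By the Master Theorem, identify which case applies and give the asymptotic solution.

a=36, b=6, f(n)=29*n^2.
log_6(36) = 2, so n^(log_b(a)) = n^2.
f(n) = Theta(n^2), so Case 2 applies.
T(n) = Theta(n^2 log n).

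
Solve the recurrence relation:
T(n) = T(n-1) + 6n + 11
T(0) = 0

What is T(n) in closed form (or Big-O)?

Dominant term in sum is 6*sum(i, i=1..n) = 6*n*(n+1)/2 = O(n^2).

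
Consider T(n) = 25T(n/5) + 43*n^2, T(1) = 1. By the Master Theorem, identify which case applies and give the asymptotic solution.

a=25, b=5, f(n)=43*n^2.
log_5(25) = 2, so n^(log_b(a)) = n^2.
f(n) = Theta(n^2), so Case 2 applies.
T(n) = Theta(n^2 log n).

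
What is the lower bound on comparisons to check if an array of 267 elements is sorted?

To verify 267 elements are sorted, we must compare each consecutive pair. Skipping any pair allows an adversary to swap them. Therefore 266 comparisons are necessary and sufficient.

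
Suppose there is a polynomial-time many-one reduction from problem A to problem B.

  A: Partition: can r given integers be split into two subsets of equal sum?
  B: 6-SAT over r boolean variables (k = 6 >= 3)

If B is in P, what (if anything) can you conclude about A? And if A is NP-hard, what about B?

A poly-time reduction A <=_p B means any A-instance can be transformed to a B-instance in poly time.
If B is in P: compose the reduction with B's poly-time algorithm to solve A in poly time, so A is in P.
If A is NP-hard: every NP problem reduces to A, which reduces to B; composing reductions, every NP problem reduces to B, so B is NP-hard.
(Here in fact A is NP-complete and B is NP-complete.)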